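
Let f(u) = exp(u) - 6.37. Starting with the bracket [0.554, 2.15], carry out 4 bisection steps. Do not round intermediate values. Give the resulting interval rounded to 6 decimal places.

f(0.554000) = -4.629800, f(2.150000) = 2.214858 (opposite signs)
step 1: m = 1.352000, f(m) = -2.504852 < 0 → root in [1.352000, 2.150000]
step 2: m = 1.751000, f(m) = -0.609640 < 0 → root in [1.751000, 2.150000]
step 3: m = 1.950500, f(m) = 0.662203 > 0 → root in [1.751000, 1.950500]
step 4: m = 1.850750, f(m) = -0.005409 < 0 → root in [1.850750, 1.950500]

[1.850750, 1.950500]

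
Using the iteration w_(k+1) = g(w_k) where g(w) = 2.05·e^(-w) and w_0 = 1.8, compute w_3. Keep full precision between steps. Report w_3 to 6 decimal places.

0.475709

w_1 = g(1.800000) = 0.338863
w_2 = g(0.338863) = 1.460790
w_3 = g(1.460790) = 0.475709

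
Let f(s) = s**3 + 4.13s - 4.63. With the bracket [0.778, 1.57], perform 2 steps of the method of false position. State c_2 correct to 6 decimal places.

0.918464

f(0.778000) = -0.945949, f(1.570000) = 5.723993
step 1: c = 0.890324, f(c) = -0.247226 < 0 → new bracket [0.890324, 1.570000]
step 2: c = 0.918464, f(c) = -0.061949 < 0 → new bracket [0.918464, 1.570000]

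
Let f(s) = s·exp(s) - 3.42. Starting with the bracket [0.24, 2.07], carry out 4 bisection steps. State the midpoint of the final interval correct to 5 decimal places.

1.09781

f(0.240000) = -3.114900, f(2.070000) = 12.984384 (opposite signs)
step 1: m = 1.155000, f(m) = 0.245997 > 0 → root in [0.240000, 1.155000]
step 2: m = 0.697500, f(m) = -2.018915 < 0 → root in [0.697500, 1.155000]
step 3: m = 0.926250, f(m) = -1.081198 < 0 → root in [0.926250, 1.155000]
step 4: m = 1.040625, f(m) = -0.474005 < 0 → root in [1.040625, 1.155000]
Midpoint of [1.040625, 1.155000] = 1.097812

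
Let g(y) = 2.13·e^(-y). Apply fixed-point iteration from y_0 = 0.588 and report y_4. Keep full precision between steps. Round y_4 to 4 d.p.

0.7025

y_1 = g(0.588000) = 1.183081
y_2 = g(1.183081) = 0.652490
y_3 = g(0.652490) = 1.109192
y_4 = g(1.109192) = 0.702528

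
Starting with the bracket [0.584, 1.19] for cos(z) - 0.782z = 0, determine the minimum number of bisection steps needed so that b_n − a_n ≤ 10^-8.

26

Initial width b − a = 1.19 − 0.584 = 0.606000.
After n steps the width is (b−a)/2^n; need (b−a)/2^n ≤ 10^-8.
So n ≥ log₂(0.606000/10^-8) = log₂(60600000.0000) ≈ 25.8528.
Hence n = 26.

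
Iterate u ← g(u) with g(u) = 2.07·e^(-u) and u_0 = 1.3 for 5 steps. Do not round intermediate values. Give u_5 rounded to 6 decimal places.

u_1 = g(1.300000) = 0.564141
u_2 = g(0.564141) = 1.177517
u_3 = g(1.177517) = 0.637648
u_4 = g(0.637648) = 1.094065
u_5 = g(1.094065) = 0.693145

0.693145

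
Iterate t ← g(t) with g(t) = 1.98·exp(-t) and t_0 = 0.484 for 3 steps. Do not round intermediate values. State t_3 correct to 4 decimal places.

1.1038

t_1 = g(0.484000) = 1.220300
t_2 = g(1.220300) = 0.584380
t_3 = g(0.584380) = 1.103753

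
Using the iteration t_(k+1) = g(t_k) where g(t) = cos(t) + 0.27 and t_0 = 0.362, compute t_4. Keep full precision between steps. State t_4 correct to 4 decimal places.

t_1 = g(0.362000) = 1.205190
t_2 = g(1.205190) = 0.627515
t_3 = g(0.627515) = 1.079489
t_4 = g(1.079489) = 0.741779

0.7418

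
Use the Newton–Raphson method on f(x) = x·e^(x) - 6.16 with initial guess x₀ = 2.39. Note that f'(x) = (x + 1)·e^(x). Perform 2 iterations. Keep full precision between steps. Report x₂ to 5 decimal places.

1.54135

x_0 = 2.390000: f = 19.923251, f' = 36.996744 → x_1 = 2.390000 - (19.923251)/(36.996744) = 1.851486
x_1 = 1.851486: f = 5.632635, f' = 18.161914 → x_2 = 1.851486 - (5.632635)/(18.161914) = 1.541352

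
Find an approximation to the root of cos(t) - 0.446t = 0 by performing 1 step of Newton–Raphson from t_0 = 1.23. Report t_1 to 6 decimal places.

1.075629

Newton update: t ← t − f(t)/f'(t).
f'(t) = -sin(t) - 0.446
t_0 = 1.230000: f = -0.214342, f' = -1.388489 → t_1 = 1.230000 - (-0.214342)/(-1.388489) = 1.075629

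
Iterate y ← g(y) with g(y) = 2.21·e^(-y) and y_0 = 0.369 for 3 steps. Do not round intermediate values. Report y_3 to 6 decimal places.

y_1 = g(0.369000) = 1.528050
y_2 = g(1.528050) = 0.479478
y_3 = g(0.479478) = 1.368226

1.368226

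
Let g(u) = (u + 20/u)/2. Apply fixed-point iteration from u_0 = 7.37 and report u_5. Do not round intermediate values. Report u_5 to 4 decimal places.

4.4721

u_1 = g(7.370000) = 5.041852
u_2 = g(5.041852) = 4.504324
u_3 = g(4.504324) = 4.472251
u_4 = g(4.472251) = 4.472136
u_5 = g(4.472136) = 4.472136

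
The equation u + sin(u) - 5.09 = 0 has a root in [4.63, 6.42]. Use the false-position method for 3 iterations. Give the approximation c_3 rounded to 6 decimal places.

5.666738

False-position update: c = (a·f(b) − b·f(a))/(f(b) − f(a)); replace the endpoint whose sign matches f(c).
f(4.630000) = -1.456608, f(6.420000) = 1.466388
step 1: c = 5.522005, f(c) = -0.257771 < 0 → new bracket [5.522005, 6.420000]
step 2: c = 5.656260, f(c) = -0.020397 < 0 → new bracket [5.656260, 6.420000]
step 3: c = 5.666738, f(c) = -0.001402 < 0 → new bracket [5.666738, 6.420000]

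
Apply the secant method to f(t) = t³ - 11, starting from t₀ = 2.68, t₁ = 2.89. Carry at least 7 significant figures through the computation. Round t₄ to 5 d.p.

2.22506

f(t_0) = 8.248832, f(t_1) = 13.137569
t_2 = 2.890000 - (13.137569)·(2.890000 - 2.680000)/(13.137569 - (8.248832)) = 2.325664; f(t_2) = 1.578852
t_3 = 2.325664 - (1.578852)·(2.325664 - 2.890000)/(1.578852 - (13.137569)) = 2.248579; f(t_3) = 0.369061
t_4 = 2.248579 - (0.369061)·(2.248579 - 2.325664)/(0.369061 - (1.578852)) = 2.225064; f(t_4) = 0.016085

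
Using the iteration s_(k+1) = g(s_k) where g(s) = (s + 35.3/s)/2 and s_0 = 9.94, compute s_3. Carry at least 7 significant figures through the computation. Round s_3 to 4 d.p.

s_1 = g(9.940000) = 6.745654
s_2 = g(6.745654) = 5.989326
s_3 = g(5.989326) = 5.941572

5.9416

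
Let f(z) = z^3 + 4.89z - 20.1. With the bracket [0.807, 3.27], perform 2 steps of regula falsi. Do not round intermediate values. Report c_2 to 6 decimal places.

f(0.807000) = -15.628212, f(3.270000) = 30.856083
step 1: c = 1.635071, f(c) = -7.733213 < 0 → new bracket [1.635071, 3.270000]
step 2: c = 1.962707, f(c) = -2.941584 < 0 → new bracket [1.962707, 3.270000]

1.962707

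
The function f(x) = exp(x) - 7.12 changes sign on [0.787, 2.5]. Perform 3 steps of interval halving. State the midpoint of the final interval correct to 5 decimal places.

f(0.787000) = -4.923204, f(2.500000) = 5.062494 (opposite signs)
step 1: m = 1.643500, f(m) = -1.946756 < 0 → root in [1.643500, 2.500000]
step 2: m = 2.071750, f(m) = 0.818704 > 0 → root in [1.643500, 2.071750]
step 3: m = 1.857625, f(m) = -0.711502 < 0 → root in [1.857625, 2.071750]
Midpoint of [1.857625, 2.071750] = 1.964687

1.96469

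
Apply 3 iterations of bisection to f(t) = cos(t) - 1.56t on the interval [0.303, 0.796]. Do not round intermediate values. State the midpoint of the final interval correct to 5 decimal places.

0.51869

f(0.303000) = 0.481766, f(0.796000) = -0.542189 (opposite signs)
step 1: m = 0.549500, f(m) = -0.004434 < 0 → root in [0.303000, 0.549500]
step 2: m = 0.426250, f(m) = 0.245573 > 0 → root in [0.426250, 0.549500]
step 3: m = 0.487875, f(m) = 0.122246 > 0 → root in [0.487875, 0.549500]
Midpoint of [0.487875, 0.549500] = 0.518687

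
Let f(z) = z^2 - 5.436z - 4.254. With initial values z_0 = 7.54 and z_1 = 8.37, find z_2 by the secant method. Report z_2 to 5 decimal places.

6.43153

f(z_0) = 11.610160, f(z_1) = 20.303580
z_2 = 8.370000 - (20.303580)·(8.370000 - 7.540000)/(20.303580 - (11.610160)) = 6.431526; f(z_2) = 2.148749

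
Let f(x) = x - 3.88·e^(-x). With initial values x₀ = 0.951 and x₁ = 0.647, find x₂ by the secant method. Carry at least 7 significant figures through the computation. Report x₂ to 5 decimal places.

1.15016

f(x_0) = -0.548055, f(x_1) = -1.384623
x_2 = 0.647000 - (-1.384623)·(0.647000 - 0.951000)/(-1.384623 - (-0.548055)) = 1.150158; f(x_2) = -0.078200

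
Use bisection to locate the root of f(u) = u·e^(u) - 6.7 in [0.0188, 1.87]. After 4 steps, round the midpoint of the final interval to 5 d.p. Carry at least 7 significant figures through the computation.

1.46505

f(0.018800) = -6.680843, f(1.870000) = 5.433114 (opposite signs)
step 1: m = 0.944400, f(m) = -4.271692 < 0 → root in [0.944400, 1.870000]
step 2: m = 1.407200, f(m) = -0.952288 < 0 → root in [1.407200, 1.870000]
step 3: m = 1.638600, f(m) = 1.735443 > 0 → root in [1.407200, 1.638600]
step 4: m = 1.522900, f(m) = 0.283264 > 0 → root in [1.407200, 1.522900]
Midpoint of [1.407200, 1.522900] = 1.465050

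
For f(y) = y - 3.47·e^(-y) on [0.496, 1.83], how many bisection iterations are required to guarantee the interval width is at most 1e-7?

24

Initial width b − a = 1.83 − 0.496 = 1.334000.
After n steps the width is (b−a)/2^n; need (b−a)/2^n ≤ 1e-7.
So n ≥ log₂(1.334000/1e-7) = log₂(13340000.0000) ≈ 23.6693.
Hence n = 24.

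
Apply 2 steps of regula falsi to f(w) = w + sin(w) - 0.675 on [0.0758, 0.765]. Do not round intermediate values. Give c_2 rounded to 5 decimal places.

0.34097

f(0.075800) = -0.523473, f(0.765000) = 0.782537
step 1: c = 0.352044, f(c) = 0.021861 > 0 → new bracket [0.075800, 0.352044]
step 2: c = 0.340970, f(c) = 0.000371 > 0 → new bracket [0.075800, 0.340970]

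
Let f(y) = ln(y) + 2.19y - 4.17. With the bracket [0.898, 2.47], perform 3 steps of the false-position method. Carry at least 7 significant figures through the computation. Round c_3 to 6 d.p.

f(0.898000) = -2.310965, f(2.470000) = 2.143518
step 1: c = 1.713546, f(c) = 0.121231 > 0 → new bracket [0.898000, 1.713546]
step 2: c = 1.672896, f(c) = 0.008198 > 0 → new bracket [0.898000, 1.672896]
step 3: c = 1.670157, f(c) = 0.000560 > 0 → new bracket [0.898000, 1.670157]

1.670157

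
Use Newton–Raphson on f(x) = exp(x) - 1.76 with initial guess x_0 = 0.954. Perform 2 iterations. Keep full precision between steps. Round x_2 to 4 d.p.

f'(x) = exp(x)
x_0 = 0.954000: f = 0.836073, f' = 2.596073 → x_1 = 0.954000 - (0.836073)/(2.596073) = 0.631947
x_1 = 0.631947: f = 0.121270, f' = 1.881270 → x_2 = 0.631947 - (0.121270)/(1.881270) = 0.567485

0.5675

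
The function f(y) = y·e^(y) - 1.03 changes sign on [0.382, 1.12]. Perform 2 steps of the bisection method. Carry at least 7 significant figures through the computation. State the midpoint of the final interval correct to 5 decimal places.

0.65875

f(0.382000) = -0.470289, f(1.120000) = 2.402637 (opposite signs)
step 1: m = 0.751000, f(m) = 0.561458 > 0 → root in [0.382000, 0.751000]
step 2: m = 0.566500, f(m) = -0.031777 < 0 → root in [0.566500, 0.751000]
Midpoint of [0.566500, 0.751000] = 0.658750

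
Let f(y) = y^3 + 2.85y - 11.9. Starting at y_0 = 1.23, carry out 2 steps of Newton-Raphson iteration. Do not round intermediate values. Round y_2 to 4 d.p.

f'(y) = 3y^2 + 2.85
y_0 = 1.230000: f = -6.533633, f' = 7.388700 → y_1 = 1.230000 - (-6.533633)/(7.388700) = 2.114274
y_1 = 2.114274: f = 3.576807, f' = 16.260460 → y_2 = 2.114274 - (3.576807)/(16.260460) = 1.894304

1.8943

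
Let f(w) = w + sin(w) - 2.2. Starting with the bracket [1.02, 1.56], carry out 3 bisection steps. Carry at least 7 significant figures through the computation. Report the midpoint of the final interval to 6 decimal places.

1.256250

f(1.020000) = -0.327892, f(1.560000) = 0.359942 (opposite signs)
step 1: m = 1.290000, f(m) = 0.050835 > 0 → root in [1.020000, 1.290000]
step 2: m = 1.155000, f(m) = -0.130205 < 0 → root in [1.155000, 1.290000]
step 3: m = 1.222500, f(m) = -0.037544 < 0 → root in [1.222500, 1.290000]
Midpoint of [1.222500, 1.290000] = 1.256250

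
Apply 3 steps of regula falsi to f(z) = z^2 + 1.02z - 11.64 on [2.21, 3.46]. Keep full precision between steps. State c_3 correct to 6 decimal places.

f(2.210000) = -4.501700, f(3.460000) = 3.860800
step 1: c = 2.882900, f(c) = -0.388331 < 0 → new bracket [2.882900, 3.460000]
step 2: c = 2.935641, f(c) = -0.027655 < 0 → new bracket [2.935641, 3.460000]
step 3: c = 2.939371, f(c) = -0.001942 < 0 → new bracket [2.939371, 3.460000]

2.939371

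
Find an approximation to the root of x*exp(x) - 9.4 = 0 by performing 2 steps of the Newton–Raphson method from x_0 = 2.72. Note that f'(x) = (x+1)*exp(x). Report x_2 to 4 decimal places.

1.8174

x_0 = 2.720000: f = 31.890477, f' = 56.470799 → x_1 = 2.720000 - (31.890477)/(56.470799) = 2.155275
x_1 = 2.155275: f = 9.200588, f' = 27.230851 → x_2 = 2.155275 - (9.200588)/(27.230851) = 1.817401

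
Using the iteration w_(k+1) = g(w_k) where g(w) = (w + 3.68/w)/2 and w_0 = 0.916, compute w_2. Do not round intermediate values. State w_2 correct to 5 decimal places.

w_1 = g(0.916000) = 2.466734
w_2 = g(2.466734) = 1.979293

1.97929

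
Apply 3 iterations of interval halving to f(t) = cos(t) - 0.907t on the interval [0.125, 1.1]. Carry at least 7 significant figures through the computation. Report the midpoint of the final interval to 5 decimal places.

0.79531

f(0.125000) = 0.878823, f(1.100000) = -0.544104 (opposite signs)
step 1: m = 0.612500, f(m) = 0.262676 > 0 → root in [0.612500, 1.100000]
step 2: m = 0.856250, f(m) = -0.121344 < 0 → root in [0.612500, 0.856250]
step 3: m = 0.734375, f(m) = 0.076172 > 0 → root in [0.734375, 0.856250]
Midpoint of [0.734375, 0.856250] = 0.795313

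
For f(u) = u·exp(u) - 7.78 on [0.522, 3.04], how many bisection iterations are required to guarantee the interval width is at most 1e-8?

Initial width b − a = 3.04 − 0.522 = 2.518000.
After n steps the width is (b−a)/2^n; need (b−a)/2^n ≤ 1e-8.
So n ≥ log₂(2.518000/1e-8) = log₂(251800000.0000) ≈ 27.9077.
Hence n = 28.

28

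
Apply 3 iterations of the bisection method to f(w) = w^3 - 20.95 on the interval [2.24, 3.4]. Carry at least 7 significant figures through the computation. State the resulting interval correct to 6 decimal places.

f(2.240000) = -9.710576, f(3.400000) = 18.354000 (opposite signs)
step 1: m = 2.820000, f(m) = 1.475768 > 0 → root in [2.240000, 2.820000]
step 2: m = 2.530000, f(m) = -4.755723 < 0 → root in [2.530000, 2.820000]
step 3: m = 2.675000, f(m) = -1.808703 < 0 → root in [2.675000, 2.820000]

[2.675000, 2.820000]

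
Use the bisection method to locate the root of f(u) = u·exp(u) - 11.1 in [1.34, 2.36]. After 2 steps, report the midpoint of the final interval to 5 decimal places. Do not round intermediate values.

1.72250

f(1.340000) = -5.982482, f(2.360000) = 13.894645 (opposite signs)
step 1: m = 1.850000, f(m) = 0.665666 > 0 → root in [1.340000, 1.850000]
step 2: m = 1.595000, f(m) = -3.239315 < 0 → root in [1.595000, 1.850000]
Midpoint of [1.595000, 1.850000] = 1.722500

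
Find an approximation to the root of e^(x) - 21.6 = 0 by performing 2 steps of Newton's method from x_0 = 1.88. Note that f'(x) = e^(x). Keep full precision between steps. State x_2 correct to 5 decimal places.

3.50774

x_0 = 1.880000: f = -15.046495, f' = 6.553505 → x_1 = 1.880000 - (-15.046495)/(6.553505) = 4.175946
x_1 = 4.175946: f = 43.501415, f' = 65.101415 → x_2 = 4.175946 - (43.501415)/(65.101415) = 3.507736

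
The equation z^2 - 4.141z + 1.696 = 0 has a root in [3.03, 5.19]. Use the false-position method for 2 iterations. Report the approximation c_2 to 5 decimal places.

3.59920

False-position update: c = (a·f(b) − b·f(a))/(f(b) − f(a)); replace the endpoint whose sign matches f(c).
f(3.030000) = -1.670330, f(5.190000) = 7.140310
step 1: c = 3.439495, f(c) = -0.716823 < 0 → new bracket [3.439495, 5.190000]
step 2: c = 3.599197, f(c) = -0.254055 < 0 → new bracket [3.599197, 5.190000]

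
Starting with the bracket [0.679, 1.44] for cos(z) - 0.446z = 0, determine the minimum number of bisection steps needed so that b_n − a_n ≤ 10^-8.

Initial width b − a = 1.44 − 0.679 = 0.761000.
After n steps the width is (b−a)/2^n; need (b−a)/2^n ≤ 10^-8.
So n ≥ log₂(0.761000/10^-8) = log₂(76100000.0000) ≈ 26.1814.
Hence n = 27.

27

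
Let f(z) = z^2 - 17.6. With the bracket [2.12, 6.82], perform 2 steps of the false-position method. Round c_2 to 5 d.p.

f(2.120000) = -13.105600, f(6.820000) = 28.912400
step 1: c = 3.585951, f(c) = -4.740957 < 0 → new bracket [3.585951, 6.820000]
step 2: c = 4.041551, f(c) = -1.265863 < 0 → new bracket [4.041551, 6.820000]

4.04155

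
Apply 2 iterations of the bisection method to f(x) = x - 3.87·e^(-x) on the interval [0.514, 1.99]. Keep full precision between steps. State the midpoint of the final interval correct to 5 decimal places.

1.06750

f(0.514000) = -1.800641, f(1.990000) = 1.460989 (opposite signs)
step 1: m = 1.252000, f(m) = 0.145442 > 0 → root in [0.514000, 1.252000]
step 2: m = 0.883000, f(m) = -0.717401 < 0 → root in [0.883000, 1.252000]
Midpoint of [0.883000, 1.252000] = 1.067500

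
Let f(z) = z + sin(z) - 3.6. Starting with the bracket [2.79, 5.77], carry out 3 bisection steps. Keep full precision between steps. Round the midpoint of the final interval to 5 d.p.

4.46625

f(2.790000) = -0.465607, f(5.770000) = 1.679045 (opposite signs)
step 1: m = 4.280000, f(m) = -0.227967 < 0 → root in [4.280000, 5.770000]
step 2: m = 5.025000, f(m) = 0.473466 > 0 → root in [4.280000, 5.025000]
step 3: m = 4.652500, f(m) = 0.054293 > 0 → root in [4.280000, 4.652500]
Midpoint of [4.280000, 4.652500] = 4.466250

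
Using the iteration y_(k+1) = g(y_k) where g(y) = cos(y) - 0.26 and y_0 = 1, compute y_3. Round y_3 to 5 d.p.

y_1 = g(1.000000) = 0.280302
y_2 = g(0.280302) = 0.700972
y_3 = g(0.700972) = 0.504216

0.50422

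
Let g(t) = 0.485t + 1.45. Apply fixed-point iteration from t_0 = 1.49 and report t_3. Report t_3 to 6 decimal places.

2.664312

t_1 = g(1.490000) = 2.172650
t_2 = g(2.172650) = 2.503735
t_3 = g(2.503735) = 2.664312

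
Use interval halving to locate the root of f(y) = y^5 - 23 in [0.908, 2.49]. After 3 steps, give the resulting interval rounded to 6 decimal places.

[1.699000, 1.896750]

f(0.908000) = -22.382795, f(2.490000) = 72.718688 (opposite signs)
step 1: m = 1.699000, f(m) = -8.843141 < 0 → root in [1.699000, 2.490000]
step 2: m = 2.094500, f(m) = 17.308981 > 0 → root in [1.699000, 2.094500]
step 3: m = 1.896750, f(m) = 1.549942 > 0 → root in [1.699000, 1.896750]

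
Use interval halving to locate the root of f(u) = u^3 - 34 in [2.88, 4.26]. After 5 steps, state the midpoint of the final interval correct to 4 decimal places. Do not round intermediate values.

f(2.880000) = -10.112128, f(4.260000) = 43.308776 (opposite signs)
step 1: m = 3.570000, f(m) = 11.499293 > 0 → root in [2.880000, 3.570000]
step 2: m = 3.225000, f(m) = -0.457984 < 0 → root in [3.225000, 3.570000]
step 3: m = 3.397500, f(m) = 5.217364 > 0 → root in [3.225000, 3.397500]
step 4: m = 3.311250, f(m) = 2.305792 > 0 → root in [3.225000, 3.311250]
step 5: m = 3.268125, f(m) = 0.905670 > 0 → root in [3.225000, 3.268125]
Midpoint of [3.225000, 3.268125] = 3.246562

3.2466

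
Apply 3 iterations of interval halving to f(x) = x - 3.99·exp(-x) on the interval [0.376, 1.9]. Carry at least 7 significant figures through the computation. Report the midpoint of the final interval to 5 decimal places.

f(0.376000) = -2.363543, f(1.900000) = 1.303221 (opposite signs)
step 1: m = 1.138000, f(m) = -0.140633 < 0 → root in [1.138000, 1.900000]
step 2: m = 1.519000, f(m) = 0.645466 > 0 → root in [1.138000, 1.519000]
step 3: m = 1.328500, f(m) = 0.271652 > 0 → root in [1.138000, 1.328500]
Midpoint of [1.138000, 1.328500] = 1.233250

1.23325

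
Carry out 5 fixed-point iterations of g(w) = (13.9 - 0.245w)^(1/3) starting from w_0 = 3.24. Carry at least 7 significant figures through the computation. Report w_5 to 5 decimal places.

2.37043

w_1 = g(3.240000) = 2.357720
w_2 = g(2.357720) = 2.370611
w_3 = g(2.370611) = 2.370424
w_4 = g(2.370424) = 2.370427
w_5 = g(2.370427) = 2.370427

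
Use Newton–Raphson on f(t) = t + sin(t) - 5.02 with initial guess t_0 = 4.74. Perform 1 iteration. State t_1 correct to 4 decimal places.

5.9852

f'(t) = 1 + cos(t)
t_0 = 4.740000: f = -1.279619, f' = 1.027608 → t_1 = 4.740000 - (-1.279619)/(1.027608) = 5.985241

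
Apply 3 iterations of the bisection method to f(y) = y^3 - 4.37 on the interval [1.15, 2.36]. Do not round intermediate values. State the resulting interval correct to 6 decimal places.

f(1.150000) = -2.849125, f(2.360000) = 8.774256 (opposite signs)
step 1: m = 1.755000, f(m) = 1.035444 > 0 → root in [1.150000, 1.755000]
step 2: m = 1.452500, f(m) = -1.305579 < 0 → root in [1.452500, 1.755000]
step 3: m = 1.603750, f(m) = -0.245132 < 0 → root in [1.603750, 1.755000]

[1.603750, 1.755000]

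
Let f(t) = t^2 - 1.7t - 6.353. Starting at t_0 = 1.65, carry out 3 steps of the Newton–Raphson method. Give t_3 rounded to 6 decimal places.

f'(t) = 2t - 1.7
t_0 = 1.650000: f = -6.435500, f' = 1.600000 → t_1 = 1.650000 - (-6.435500)/(1.600000) = 5.672187
t_1 = 5.672187: f = 16.177992, f' = 9.644375 → t_2 = 5.672187 - (16.177992)/(9.644375) = 3.994734
t_2 = 3.994734: f = 2.813851, f' = 6.289468 → t_3 = 3.994734 - (2.813851)/(6.289468) = 3.547343

3.547343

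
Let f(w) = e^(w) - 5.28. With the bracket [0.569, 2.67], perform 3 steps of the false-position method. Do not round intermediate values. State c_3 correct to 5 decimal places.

1.56598

False-position update: c = (a·f(b) − b·f(a))/(f(b) − f(a)); replace the endpoint whose sign matches f(c).
f(0.569000) = -3.513500, f(2.670000) = 9.159969
step 1: c = 1.151466, f(c) = -2.117174 < 0 → new bracket [1.151466, 2.670000]
step 2: c = 1.436556, f(c) = -1.073816 < 0 → new bracket [1.436556, 2.670000]
step 3: c = 1.565979, f(c) = -0.492639 < 0 → new bracket [1.565979, 2.670000]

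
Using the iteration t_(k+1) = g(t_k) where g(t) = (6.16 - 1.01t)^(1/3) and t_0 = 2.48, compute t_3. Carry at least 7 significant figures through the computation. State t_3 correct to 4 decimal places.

t_1 = g(2.480000) = 1.540413
t_2 = g(1.540413) = 1.663607
t_3 = g(1.663607) = 1.648484

1.6485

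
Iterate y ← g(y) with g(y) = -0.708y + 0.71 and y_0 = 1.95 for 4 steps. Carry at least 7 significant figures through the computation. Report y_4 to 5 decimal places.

y_1 = g(1.950000) = -0.670600
y_2 = g(-0.670600) = 1.184785
y_3 = g(1.184785) = -0.128828
y_4 = g(-0.128828) = 0.801210

0.80121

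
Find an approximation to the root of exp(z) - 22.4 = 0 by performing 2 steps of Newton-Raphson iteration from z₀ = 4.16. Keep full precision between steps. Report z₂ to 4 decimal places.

3.1796

Newton update: z ← z − f(z)/f'(z).
f'(z) = exp(z)
z_0 = 4.160000: f = 41.671523, f' = 64.071523 → z_1 = 4.160000 - (41.671523)/(64.071523) = 3.509609
z_1 = 3.509609: f = 11.035202, f' = 33.435202 → z_2 = 3.509609 - (11.035202)/(33.435202) = 3.179562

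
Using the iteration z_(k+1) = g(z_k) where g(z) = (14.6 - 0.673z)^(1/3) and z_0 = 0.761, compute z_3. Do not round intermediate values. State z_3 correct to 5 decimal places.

z_1 = g(0.761000) = 2.415173
z_2 = g(2.415173) = 2.349802
z_3 = g(2.349802) = 2.352455

2.35245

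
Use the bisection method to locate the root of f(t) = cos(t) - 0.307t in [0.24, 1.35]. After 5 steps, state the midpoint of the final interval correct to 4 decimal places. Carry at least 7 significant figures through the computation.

f(0.240000) = 0.897658, f(1.350000) = -0.195443 (opposite signs)
step 1: m = 0.795000, f(m) = 0.456220 > 0 → root in [0.795000, 1.350000]
step 2: m = 1.072500, f(m) = 0.148672 > 0 → root in [1.072500, 1.350000]
step 3: m = 1.211250, f(m) = -0.020004 < 0 → root in [1.072500, 1.211250]
step 4: m = 1.141875, f(m) = 0.065334 > 0 → root in [1.141875, 1.211250]
step 5: m = 1.176563, f(m) = 0.022896 > 0 → root in [1.176563, 1.211250]
Midpoint of [1.176563, 1.211250] = 1.193906

1.1939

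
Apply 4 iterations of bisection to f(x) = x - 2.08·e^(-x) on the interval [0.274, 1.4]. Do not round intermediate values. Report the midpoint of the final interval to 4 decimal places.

0.8722

f(0.274000) = -1.307491, f(1.400000) = 0.887078 (opposite signs)
step 1: m = 0.837000, f(m) = -0.063656 < 0 → root in [0.837000, 1.400000]
step 2: m = 1.118500, f(m) = 0.438819 > 0 → root in [0.837000, 1.118500]
step 3: m = 0.977750, f(m) = 0.195344 > 0 → root in [0.837000, 0.977750]
step 4: m = 0.907375, f(m) = 0.067924 > 0 → root in [0.837000, 0.907375]
Midpoint of [0.837000, 0.907375] = 0.872188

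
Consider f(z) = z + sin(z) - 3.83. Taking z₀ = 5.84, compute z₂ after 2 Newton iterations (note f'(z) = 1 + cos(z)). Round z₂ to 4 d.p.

Newton update: z ← z − f(z)/f'(z).
z_0 = 5.840000: f = 1.581181, f' = 1.903390 → z_1 = 5.840000 - (1.581181)/(1.903390) = 5.009282
z_1 = 5.009282: f = 0.223032, f' = 1.292550 → z_2 = 5.009282 - (0.223032)/(1.292550) = 4.836730

4.8367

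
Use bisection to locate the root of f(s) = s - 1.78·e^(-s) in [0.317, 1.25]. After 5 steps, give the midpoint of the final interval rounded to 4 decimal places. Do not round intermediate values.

0.7981

f(0.317000) = -0.979429, f(1.250000) = 0.740021 (opposite signs)
step 1: m = 0.783500, f(m) = -0.029612 < 0 → root in [0.783500, 1.250000]
step 2: m = 1.016750, f(m) = 0.372802 > 0 → root in [0.783500, 1.016750]
step 3: m = 0.900125, f(m) = 0.176521 > 0 → root in [0.783500, 0.900125]
step 4: m = 0.841813, f(m) = 0.074759 > 0 → root in [0.783500, 0.841813]
step 5: m = 0.812656, f(m) = 0.022909 > 0 → root in [0.783500, 0.812656]
Midpoint of [0.783500, 0.812656] = 0.798078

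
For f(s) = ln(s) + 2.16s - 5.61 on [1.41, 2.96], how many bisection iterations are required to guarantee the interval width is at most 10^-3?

Initial width b − a = 2.96 − 1.41 = 1.550000.
After n steps the width is (b−a)/2^n; need (b−a)/2^n ≤ 10^-3.
So n ≥ log₂(1.550000/10^-3) = log₂(1550.0000) ≈ 10.5981.
Hence n = 11.

11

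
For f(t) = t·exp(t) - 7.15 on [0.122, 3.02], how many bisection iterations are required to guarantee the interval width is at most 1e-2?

9

Initial width b − a = 3.02 − 0.122 = 2.898000.
After n steps the width is (b−a)/2^n; need (b−a)/2^n ≤ 1e-2.
So n ≥ log₂(2.898000/1e-2) = log₂(289.8000) ≈ 8.1789.
Hence n = 9.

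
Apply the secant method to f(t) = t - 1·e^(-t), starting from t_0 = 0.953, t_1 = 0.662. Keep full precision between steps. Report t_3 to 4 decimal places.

Secant update: t_(k+1) = t_k − f(t_k)·(t_k − t_(k-1))/(f(t_k) − f(t_(k-1))).
f(t_0) = 0.567417, f(t_1) = 0.146181
t_2 = 0.662000 - (0.146181)·(0.662000 - 0.953000)/(0.146181 - (0.567417)) = 0.561014; f(t_2) = -0.009615
t_3 = 0.561014 - (-0.009615)·(0.561014 - 0.662000)/(-0.009615 - (0.146181)) = 0.567247; f(t_3) = 0.000163

0.5672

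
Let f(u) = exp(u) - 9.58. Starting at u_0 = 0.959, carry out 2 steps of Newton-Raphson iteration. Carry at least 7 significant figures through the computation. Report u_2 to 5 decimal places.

f'(u) = exp(u)
u_0 = 0.959000: f = -6.970914, f' = 2.609086 → u_1 = 0.959000 - (-6.970914)/(2.609086) = 3.630784
u_1 = 3.630784: f = 28.162387, f' = 37.742387 → u_2 = 3.630784 - (28.162387)/(37.742387) = 2.884610

2.88461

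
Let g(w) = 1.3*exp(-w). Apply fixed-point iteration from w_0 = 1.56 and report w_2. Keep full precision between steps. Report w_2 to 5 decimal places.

w_1 = g(1.560000) = 0.273177
w_2 = g(0.273177) = 0.989246

0.98925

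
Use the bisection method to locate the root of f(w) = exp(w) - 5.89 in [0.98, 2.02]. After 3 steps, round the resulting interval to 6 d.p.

f(0.980000) = -3.225544, f(2.020000) = 1.648325 (opposite signs)
step 1: m = 1.500000, f(m) = -1.408311 < 0 → root in [1.500000, 2.020000]
step 2: m = 1.760000, f(m) = -0.077563 < 0 → root in [1.760000, 2.020000]
step 3: m = 1.890000, f(m) = 0.729369 > 0 → root in [1.760000, 1.890000]

[1.760000, 1.890000]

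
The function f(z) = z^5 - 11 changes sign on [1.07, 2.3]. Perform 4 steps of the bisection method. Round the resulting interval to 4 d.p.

[1.6081, 1.6850]

f(1.070000) = -9.597448, f(2.300000) = 53.363430 (opposite signs)
step 1: m = 1.685000, f(m) = 2.583120 > 0 → root in [1.070000, 1.685000]
step 2: m = 1.377500, f(m) = -6.040270 < 0 → root in [1.377500, 1.685000]
step 3: m = 1.531250, f(m) = -2.581582 < 0 → root in [1.531250, 1.685000]
step 4: m = 1.608125, f(m) = -0.245282 < 0 → root in [1.608125, 1.685000]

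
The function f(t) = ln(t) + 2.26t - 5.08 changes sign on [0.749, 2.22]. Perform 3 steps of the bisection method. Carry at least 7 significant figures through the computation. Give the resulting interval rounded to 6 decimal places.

f(0.749000) = -3.676276, f(2.220000) = 0.734707 (opposite signs)
step 1: m = 1.484500, f(m) = -1.329952 < 0 → root in [1.484500, 2.220000]
step 2: m = 1.852250, f(m) = -0.277514 < 0 → root in [1.852250, 2.220000]
step 3: m = 2.036125, f(m) = 0.232691 > 0 → root in [1.852250, 2.036125]

[1.852250, 2.036125]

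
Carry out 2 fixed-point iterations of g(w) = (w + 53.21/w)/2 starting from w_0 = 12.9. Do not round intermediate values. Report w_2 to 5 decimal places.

w_1 = g(12.900000) = 8.512403
w_2 = g(8.512403) = 7.381641

7.38164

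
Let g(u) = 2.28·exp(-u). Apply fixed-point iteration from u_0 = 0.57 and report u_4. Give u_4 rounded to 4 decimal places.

0.6753

u_1 = g(0.570000) = 1.289398
u_2 = g(1.289398) = 0.627995
u_3 = g(0.627995) = 1.216746
u_4 = g(1.216746) = 0.675319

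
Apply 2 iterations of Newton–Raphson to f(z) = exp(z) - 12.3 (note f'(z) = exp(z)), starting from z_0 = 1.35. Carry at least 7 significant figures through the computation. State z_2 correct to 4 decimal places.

Newton update: z ← z − f(z)/f'(z).
z_0 = 1.350000: f = -8.442574, f' = 3.857426 → z_1 = 1.350000 - (-8.442574)/(3.857426) = 3.538655
z_1 = 3.538655: f = 22.120599, f' = 34.420599 → z_2 = 3.538655 - (22.120599)/(34.420599) = 2.895999

2.8960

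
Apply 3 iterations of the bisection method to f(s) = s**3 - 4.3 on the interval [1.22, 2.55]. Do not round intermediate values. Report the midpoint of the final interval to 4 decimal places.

1.6356

f(1.220000) = -2.484152, f(2.550000) = 12.281375 (opposite signs)
step 1: m = 1.885000, f(m) = 2.397829 > 0 → root in [1.220000, 1.885000]
step 2: m = 1.552500, f(m) = -0.558077 < 0 → root in [1.552500, 1.885000]
step 3: m = 1.718750, f(m) = 0.777362 > 0 → root in [1.552500, 1.718750]
Midpoint of [1.552500, 1.718750] = 1.635625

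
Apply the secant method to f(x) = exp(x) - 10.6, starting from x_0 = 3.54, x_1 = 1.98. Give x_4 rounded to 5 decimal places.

2.35704

f(x_0) = 23.866919, f(x_1) = -3.357257
x_2 = 1.980000 - (-3.357257)·(1.980000 - 3.540000)/(-3.357257 - (23.866919)) = 2.172378; f(x_2) = -1.820868
x_3 = 2.172378 - (-1.820868)·(2.172378 - 1.980000)/(-1.820868 - (-3.357257)) = 2.400376; f(x_3) = 0.427320
x_4 = 2.400376 - (0.427320)·(2.400376 - 2.172378)/(0.427320 - (-1.820868)) = 2.357039; f(x_4) = -0.040357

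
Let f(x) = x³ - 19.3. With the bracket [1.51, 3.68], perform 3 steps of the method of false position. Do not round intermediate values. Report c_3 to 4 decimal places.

f(1.510000) = -15.857049, f(3.680000) = 30.536032
step 1: c = 2.251701, f(c) = -7.883521 < 0 → new bracket [2.251701, 3.680000]
step 2: c = 2.544782, f(c) = -2.820214 < 0 → new bracket [2.544782, 3.680000]
step 3: c = 2.640762, f(c) = -0.884310 < 0 → new bracket [2.640762, 3.680000]

2.6408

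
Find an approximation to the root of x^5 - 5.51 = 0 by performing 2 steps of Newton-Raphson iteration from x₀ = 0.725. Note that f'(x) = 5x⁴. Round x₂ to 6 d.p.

x_0 = 0.725000: f = -5.309696, f' = 1.381408 → x_1 = 0.725000 - (-5.309696)/(1.381408) = 4.568683
x_1 = 4.568683: f = 1984.958587, f' = 2178.383138 → x_2 = 4.568683 - (1984.958587)/(2178.383138) = 3.657476

3.657476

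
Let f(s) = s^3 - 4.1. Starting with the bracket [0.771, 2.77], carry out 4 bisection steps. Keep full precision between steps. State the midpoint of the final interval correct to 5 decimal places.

1.58309

f(0.771000) = -3.641686, f(2.770000) = 17.153933 (opposite signs)
step 1: m = 1.770500, f(m) = 1.449934 > 0 → root in [0.771000, 1.770500]
step 2: m = 1.270750, f(m) = -2.047986 < 0 → root in [1.270750, 1.770500]
step 3: m = 1.520625, f(m) = -0.583858 < 0 → root in [1.520625, 1.770500]
step 4: m = 1.645563, f(m) = 0.355979 > 0 → root in [1.520625, 1.645563]
Midpoint of [1.520625, 1.645563] = 1.583094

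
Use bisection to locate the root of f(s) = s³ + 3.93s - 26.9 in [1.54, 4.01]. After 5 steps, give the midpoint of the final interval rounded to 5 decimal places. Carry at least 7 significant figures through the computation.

2.58203

f(1.540000) = -17.195536, f(4.010000) = 53.340501 (opposite signs)
step 1: m = 2.775000, f(m) = 5.374984 > 0 → root in [1.540000, 2.775000]
step 2: m = 2.157500, f(m) = -8.378281 < 0 → root in [2.157500, 2.775000]
step 3: m = 2.466250, f(m) = -2.206945 < 0 → root in [2.466250, 2.775000]
step 4: m = 2.620625, f(m) = 1.396658 > 0 → root in [2.466250, 2.620625]
step 5: m = 2.543437, f(m) = -0.450604 < 0 → root in [2.543437, 2.620625]
Midpoint of [2.543437, 2.620625] = 2.582031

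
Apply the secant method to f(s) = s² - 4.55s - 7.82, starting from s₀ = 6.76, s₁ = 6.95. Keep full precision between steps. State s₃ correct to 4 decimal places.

f(s_0) = 7.119600, f(s_1) = 8.860000
s_2 = 6.950000 - (8.860000)·(6.950000 - 6.760000)/(8.860000 - (7.119600)) = 5.982751; f(s_2) = 0.751793
s_3 = 5.982751 - (0.751793)·(5.982751 - 6.950000)/(0.751793 - (8.860000)) = 5.893068; f(s_3) = 0.094789

5.8931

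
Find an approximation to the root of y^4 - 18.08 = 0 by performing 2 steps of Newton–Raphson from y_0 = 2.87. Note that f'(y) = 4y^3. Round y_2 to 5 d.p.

2.10888

y_0 = 2.870000: f = 49.766522, f' = 94.559612 → y_1 = 2.870000 - (49.766522)/(94.559612) = 2.343702
y_1 = 2.343702: f = 12.092387, f' = 51.495258 → y_2 = 2.343702 - (12.092387)/(51.495258) = 2.108877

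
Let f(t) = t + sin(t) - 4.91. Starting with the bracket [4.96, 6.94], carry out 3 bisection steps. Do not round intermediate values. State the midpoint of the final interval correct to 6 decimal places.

5.578750

f(4.960000) = -0.919501, f(6.940000) = 2.640597 (opposite signs)
step 1: m = 5.950000, f(m) = 0.712945 > 0 → root in [4.960000, 5.950000]
step 2: m = 5.455000, f(m) = -0.191705 < 0 → root in [5.455000, 5.950000]
step 3: m = 5.702500, f(m) = 0.243903 > 0 → root in [5.455000, 5.702500]
Midpoint of [5.455000, 5.702500] = 5.578750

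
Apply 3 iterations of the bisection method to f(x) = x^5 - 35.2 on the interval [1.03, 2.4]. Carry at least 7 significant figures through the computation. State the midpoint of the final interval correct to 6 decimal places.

f(1.030000) = -34.040726, f(2.400000) = 44.426240 (opposite signs)
step 1: m = 1.715000, f(m) = -20.363870 < 0 → root in [1.715000, 2.400000]
step 2: m = 2.057500, f(m) = 1.672214 > 0 → root in [1.715000, 2.057500]
step 3: m = 1.886250, f(m) = -11.322093 < 0 → root in [1.886250, 2.057500]
Midpoint of [1.886250, 2.057500] = 1.971875

1.971875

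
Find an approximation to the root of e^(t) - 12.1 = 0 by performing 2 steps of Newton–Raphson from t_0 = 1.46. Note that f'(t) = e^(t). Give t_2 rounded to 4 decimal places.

t_0 = 1.460000: f = -7.794040, f' = 4.305960 → t_1 = 1.460000 - (-7.794040)/(4.305960) = 3.270059
t_1 = 3.270059: f = 14.212890, f' = 26.312890 → t_2 = 3.270059 - (14.212890)/(26.312890) = 2.729910

2.7299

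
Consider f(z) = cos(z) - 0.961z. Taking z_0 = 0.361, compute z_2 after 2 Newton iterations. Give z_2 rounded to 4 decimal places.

0.7572

f'(z) = -sin(z) - 0.961
z_0 = 0.361000: f = 0.588623, f' = -1.314210 → z_1 = 0.361000 - (0.588623)/(-1.314210) = 0.808891
z_1 = 0.808891: f = -0.087043, f' = -1.684522 → z_2 = 0.808891 - (-0.087043)/(-1.684522) = 0.757219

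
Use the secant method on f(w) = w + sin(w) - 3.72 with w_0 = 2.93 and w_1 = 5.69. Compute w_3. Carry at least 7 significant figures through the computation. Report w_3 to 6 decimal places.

4.278541

Secant update: w_(k+1) = w_k − f(w_k)·(w_k − w_(k-1))/(f(w_k) − f(w_(k-1))).
f(w_0) = -0.579983, f(w_1) = 1.410995
w_2 = 5.690000 - (1.410995)·(5.690000 - 2.930000)/(1.410995 - (-0.579983)) = 3.734003; f(w_2) = -0.544359
w_3 = 3.734003 - (-0.544359)·(3.734003 - 5.690000)/(-0.544359 - (1.410995)) = 4.278541; f(w_3) = -0.348814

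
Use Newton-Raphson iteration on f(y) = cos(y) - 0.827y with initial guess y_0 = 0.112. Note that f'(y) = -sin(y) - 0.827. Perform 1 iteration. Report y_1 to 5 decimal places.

y_0 = 0.112000: f = 0.901111, f' = -0.938766 → y_1 = 0.112000 - (0.901111)/(-0.938766) = 1.071888

1.07189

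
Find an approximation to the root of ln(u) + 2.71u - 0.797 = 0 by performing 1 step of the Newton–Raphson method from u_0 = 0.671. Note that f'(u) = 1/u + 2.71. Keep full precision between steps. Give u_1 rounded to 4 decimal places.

0.5228

u_0 = 0.671000: f = 0.622424, f' = 4.200313 → u_1 = 0.671000 - (0.622424)/(4.200313) = 0.522815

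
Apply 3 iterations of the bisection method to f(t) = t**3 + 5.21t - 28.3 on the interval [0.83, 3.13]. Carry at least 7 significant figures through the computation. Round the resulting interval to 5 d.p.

[2.26750, 2.55500]

f(0.830000) = -23.403913, f(3.130000) = 18.671597 (opposite signs)
step 1: m = 1.980000, f(m) = -10.221808 < 0 → root in [1.980000, 3.130000]
step 2: m = 2.555000, f(m) = 1.690654 > 0 → root in [1.980000, 2.555000]
step 3: m = 2.267500, f(m) = -4.827846 < 0 → root in [2.267500, 2.555000]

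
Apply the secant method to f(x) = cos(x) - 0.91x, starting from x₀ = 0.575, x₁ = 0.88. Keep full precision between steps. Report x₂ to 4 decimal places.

0.7759

f(x_0) = 0.315942, f(x_1) = -0.163649
x_2 = 0.880000 - (-0.163649)·(0.880000 - 0.575000)/(-0.163649 - (0.315942)) = 0.775926; f(x_2) = 0.007680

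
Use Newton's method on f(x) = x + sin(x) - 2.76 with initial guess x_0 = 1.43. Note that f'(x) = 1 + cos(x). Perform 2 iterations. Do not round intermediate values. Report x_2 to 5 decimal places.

1.78056

x_0 = 1.430000: f = -0.339895, f' = 1.140332 → x_1 = 1.430000 - (-0.339895)/(1.140332) = 1.728067
x_1 = 1.728067: f = -0.044274, f' = 0.843377 → x_2 = 1.728067 - (-0.044274)/(0.843377) = 1.780564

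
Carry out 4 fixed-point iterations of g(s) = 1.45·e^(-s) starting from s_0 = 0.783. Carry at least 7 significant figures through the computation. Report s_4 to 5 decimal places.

s_1 = g(0.783000) = 0.662698
s_2 = g(0.662698) = 0.747415
s_3 = g(0.747415) = 0.686704
s_4 = g(0.686704) = 0.729686

0.72969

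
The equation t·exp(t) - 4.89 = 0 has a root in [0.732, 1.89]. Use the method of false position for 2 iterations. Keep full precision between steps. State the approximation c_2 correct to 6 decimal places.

1.231075

f(0.732000) = -3.368000, f(1.890000) = 7.620607
step 1: c = 1.086926, f(c) = -1.667106 < 0 → new bracket [1.086926, 1.890000]
step 2: c = 1.231075, f(c) = -0.673683 < 0 → new bracket [1.231075, 1.890000]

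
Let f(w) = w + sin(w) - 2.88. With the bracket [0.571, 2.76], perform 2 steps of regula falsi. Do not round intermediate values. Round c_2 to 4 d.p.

2.2783

f(0.571000) = -1.768526, f(2.760000) = 0.252399
step 1: c = 2.486610, f(c) = 0.215755 > 0 → new bracket [0.571000, 2.486610]
step 2: c = 2.278321, f(c) = 0.158294 > 0 → new bracket [0.571000, 2.278321]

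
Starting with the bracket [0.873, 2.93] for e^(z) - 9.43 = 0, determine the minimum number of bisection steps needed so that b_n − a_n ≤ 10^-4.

15

Initial width b − a = 2.93 − 0.873 = 2.057000.
After n steps the width is (b−a)/2^n; need (b−a)/2^n ≤ 10^-4.
So n ≥ log₂(2.057000/10^-4) = log₂(20570.0000) ≈ 14.3283.
Hence n = 15.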